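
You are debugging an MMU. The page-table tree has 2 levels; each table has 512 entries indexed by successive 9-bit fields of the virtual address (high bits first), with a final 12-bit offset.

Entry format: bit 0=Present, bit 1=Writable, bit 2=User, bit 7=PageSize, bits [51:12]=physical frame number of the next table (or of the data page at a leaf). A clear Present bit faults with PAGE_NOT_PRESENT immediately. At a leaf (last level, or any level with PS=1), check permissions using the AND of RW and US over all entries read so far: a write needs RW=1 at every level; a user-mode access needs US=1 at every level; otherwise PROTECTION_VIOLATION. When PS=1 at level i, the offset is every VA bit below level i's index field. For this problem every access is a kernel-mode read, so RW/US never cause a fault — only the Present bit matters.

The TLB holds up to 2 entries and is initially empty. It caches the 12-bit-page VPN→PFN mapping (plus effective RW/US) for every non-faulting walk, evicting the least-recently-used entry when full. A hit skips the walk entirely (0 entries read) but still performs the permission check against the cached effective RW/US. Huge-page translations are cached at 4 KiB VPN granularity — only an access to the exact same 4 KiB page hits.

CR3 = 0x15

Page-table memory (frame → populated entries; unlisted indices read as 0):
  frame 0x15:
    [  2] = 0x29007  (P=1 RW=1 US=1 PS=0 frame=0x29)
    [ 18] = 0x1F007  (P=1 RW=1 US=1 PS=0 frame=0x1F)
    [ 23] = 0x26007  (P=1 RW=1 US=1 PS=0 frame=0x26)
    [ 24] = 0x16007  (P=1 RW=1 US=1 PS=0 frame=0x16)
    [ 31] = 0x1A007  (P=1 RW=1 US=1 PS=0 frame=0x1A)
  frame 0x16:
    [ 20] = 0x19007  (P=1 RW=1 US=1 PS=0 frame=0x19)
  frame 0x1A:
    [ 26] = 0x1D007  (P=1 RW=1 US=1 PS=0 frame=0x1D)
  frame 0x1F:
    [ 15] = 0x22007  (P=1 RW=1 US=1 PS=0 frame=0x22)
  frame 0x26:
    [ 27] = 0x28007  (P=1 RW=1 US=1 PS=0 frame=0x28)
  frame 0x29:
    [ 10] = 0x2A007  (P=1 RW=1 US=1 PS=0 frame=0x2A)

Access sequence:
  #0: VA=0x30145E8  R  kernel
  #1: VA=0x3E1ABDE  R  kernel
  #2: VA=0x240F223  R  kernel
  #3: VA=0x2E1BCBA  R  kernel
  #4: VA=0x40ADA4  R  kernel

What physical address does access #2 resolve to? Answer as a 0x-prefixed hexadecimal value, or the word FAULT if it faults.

Walk each access:
#0 VA=0x30145E8 (r,kernel):
  [0] read 0x15 idx=24: raw=0x16007 flags P=1 W=1 U=1 S=0
  [1] read 0x16 idx=20: raw=0x19007 flags P=1 W=1 U=1 S=0
  → PA=0x195E8  (2 entries read)
#1 VA=0x3E1ABDE (r,kernel):
  [0] read 0x15 idx=31: raw=0x1A007 flags P=1 W=1 U=1 S=0
  [1] read 0x1A idx=26: raw=0x1D007 flags P=1 W=1 U=1 S=0
  → PA=0x1DBDE  (2 entries read)
#2 VA=0x240F223 (r,kernel):
  [0] read 0x15 idx=18: raw=0x1F007 flags P=1 W=1 U=1 S=0
  [1] read 0x1F idx=15: raw=0x22007 flags P=1 W=1 U=1 S=0
  → PA=0x22223  (2 entries read)
#3 VA=0x2E1BCBA (r,kernel):
  [0] read 0x15 idx=23: raw=0x26007 flags P=1 W=1 U=1 S=0
  [1] read 0x26 idx=27: raw=0x28007 flags P=1 W=1 U=1 S=0
  → PA=0x28CBA  (2 entries read)
#4 VA=0x40ADA4 (r,kernel):
  [0] read 0x15 idx=2: raw=0x29007 flags P=1 W=1 U=1 S=0
  [1] read 0x29 idx=10: raw=0x2A007 flags P=1 W=1 U=1 S=0
  → PA=0x2ADA4  (2 entries read)

Access #2 PA: 0x22223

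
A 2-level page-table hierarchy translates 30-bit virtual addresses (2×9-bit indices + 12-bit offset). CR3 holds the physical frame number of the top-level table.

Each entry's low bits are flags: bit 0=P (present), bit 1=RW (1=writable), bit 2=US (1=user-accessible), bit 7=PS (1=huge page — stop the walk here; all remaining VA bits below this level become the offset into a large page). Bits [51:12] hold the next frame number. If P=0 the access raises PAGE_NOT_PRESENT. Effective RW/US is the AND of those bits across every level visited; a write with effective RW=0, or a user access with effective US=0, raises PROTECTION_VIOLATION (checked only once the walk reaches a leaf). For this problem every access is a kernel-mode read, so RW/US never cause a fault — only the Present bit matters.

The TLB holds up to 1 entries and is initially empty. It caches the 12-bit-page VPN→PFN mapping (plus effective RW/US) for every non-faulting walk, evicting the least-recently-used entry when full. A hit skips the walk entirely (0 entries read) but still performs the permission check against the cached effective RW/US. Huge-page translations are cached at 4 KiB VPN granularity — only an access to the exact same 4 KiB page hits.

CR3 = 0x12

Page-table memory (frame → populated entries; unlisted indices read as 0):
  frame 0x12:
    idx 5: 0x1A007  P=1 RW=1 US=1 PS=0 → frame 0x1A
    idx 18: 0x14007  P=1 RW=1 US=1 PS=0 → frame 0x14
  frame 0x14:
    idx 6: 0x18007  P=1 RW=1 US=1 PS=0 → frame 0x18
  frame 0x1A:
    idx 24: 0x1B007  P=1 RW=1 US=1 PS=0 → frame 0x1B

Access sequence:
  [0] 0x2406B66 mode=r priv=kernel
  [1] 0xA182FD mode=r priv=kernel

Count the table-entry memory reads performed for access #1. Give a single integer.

Trace:
#0 VA=0x2406B66 (r,kernel):
  [0] read 0x12 idx=18: raw=0x14007 flags P=1 W=1 U=1 S=0
  [1] read 0x14 idx=6: raw=0x18007 flags P=1 W=1 U=1 S=0
  ✓ 0x18B66  — 2 lookups
#1 VA=0xA182FD (r,kernel):
  [0] read 0x12 idx=5: raw=0x1A007 flags P=1 W=1 U=1 S=0
  [1] read 0x1A idx=24: raw=0x1B007 flags P=1 W=1 U=1 S=0
  ✓ 0x1B2FD  — 2 lookups

Entries read for #1: 2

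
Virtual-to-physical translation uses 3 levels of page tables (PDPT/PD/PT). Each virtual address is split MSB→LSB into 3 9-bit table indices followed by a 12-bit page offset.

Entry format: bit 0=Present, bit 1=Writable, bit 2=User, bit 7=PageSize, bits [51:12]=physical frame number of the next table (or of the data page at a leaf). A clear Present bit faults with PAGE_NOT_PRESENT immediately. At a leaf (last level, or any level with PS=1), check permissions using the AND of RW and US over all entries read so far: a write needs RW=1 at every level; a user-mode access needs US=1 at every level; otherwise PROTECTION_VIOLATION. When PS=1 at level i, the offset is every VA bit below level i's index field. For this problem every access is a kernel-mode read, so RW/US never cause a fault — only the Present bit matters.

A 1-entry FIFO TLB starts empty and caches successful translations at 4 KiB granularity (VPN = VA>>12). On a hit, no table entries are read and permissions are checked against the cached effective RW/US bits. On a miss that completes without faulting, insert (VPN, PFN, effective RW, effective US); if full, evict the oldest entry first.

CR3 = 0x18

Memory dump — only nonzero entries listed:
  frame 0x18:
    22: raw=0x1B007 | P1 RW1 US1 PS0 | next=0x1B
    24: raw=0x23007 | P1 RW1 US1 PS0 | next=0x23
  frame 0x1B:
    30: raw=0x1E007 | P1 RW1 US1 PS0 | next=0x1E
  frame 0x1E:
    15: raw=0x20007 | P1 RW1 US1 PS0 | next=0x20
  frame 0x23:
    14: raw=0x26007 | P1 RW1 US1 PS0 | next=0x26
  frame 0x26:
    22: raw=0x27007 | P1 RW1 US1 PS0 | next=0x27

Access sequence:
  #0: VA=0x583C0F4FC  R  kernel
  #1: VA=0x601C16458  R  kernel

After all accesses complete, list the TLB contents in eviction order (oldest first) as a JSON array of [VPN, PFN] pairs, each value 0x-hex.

Per-access translation:
#0 VA=0x583C0F4FC (r,kernel):
  [0] read 0x18 idx=22: raw=0x1B007 flags P=1 W=1 U=1 S=0
  [1] read 0x1B idx=30: raw=0x1E007 flags P=1 W=1 U=1 S=0
  [2] read 0x1E idx=15: raw=0x20007 flags P=1 W=1 U=1 S=0
  ✓ 0x204FC  — 3 lookups
#1 VA=0x601C16458 (r,kernel):
  [0] read 0x18 idx=24: raw=0x23007 flags P=1 W=1 U=1 S=0
  [1] read 0x23 idx=14: raw=0x26007 flags P=1 W=1 U=1 S=0
  [2] read 0x26 idx=22: raw=0x27007 flags P=1 W=1 U=1 S=0
  ✓ 0x27458  — 3 lookups

TLB: [["0x601C16", "0x27"]]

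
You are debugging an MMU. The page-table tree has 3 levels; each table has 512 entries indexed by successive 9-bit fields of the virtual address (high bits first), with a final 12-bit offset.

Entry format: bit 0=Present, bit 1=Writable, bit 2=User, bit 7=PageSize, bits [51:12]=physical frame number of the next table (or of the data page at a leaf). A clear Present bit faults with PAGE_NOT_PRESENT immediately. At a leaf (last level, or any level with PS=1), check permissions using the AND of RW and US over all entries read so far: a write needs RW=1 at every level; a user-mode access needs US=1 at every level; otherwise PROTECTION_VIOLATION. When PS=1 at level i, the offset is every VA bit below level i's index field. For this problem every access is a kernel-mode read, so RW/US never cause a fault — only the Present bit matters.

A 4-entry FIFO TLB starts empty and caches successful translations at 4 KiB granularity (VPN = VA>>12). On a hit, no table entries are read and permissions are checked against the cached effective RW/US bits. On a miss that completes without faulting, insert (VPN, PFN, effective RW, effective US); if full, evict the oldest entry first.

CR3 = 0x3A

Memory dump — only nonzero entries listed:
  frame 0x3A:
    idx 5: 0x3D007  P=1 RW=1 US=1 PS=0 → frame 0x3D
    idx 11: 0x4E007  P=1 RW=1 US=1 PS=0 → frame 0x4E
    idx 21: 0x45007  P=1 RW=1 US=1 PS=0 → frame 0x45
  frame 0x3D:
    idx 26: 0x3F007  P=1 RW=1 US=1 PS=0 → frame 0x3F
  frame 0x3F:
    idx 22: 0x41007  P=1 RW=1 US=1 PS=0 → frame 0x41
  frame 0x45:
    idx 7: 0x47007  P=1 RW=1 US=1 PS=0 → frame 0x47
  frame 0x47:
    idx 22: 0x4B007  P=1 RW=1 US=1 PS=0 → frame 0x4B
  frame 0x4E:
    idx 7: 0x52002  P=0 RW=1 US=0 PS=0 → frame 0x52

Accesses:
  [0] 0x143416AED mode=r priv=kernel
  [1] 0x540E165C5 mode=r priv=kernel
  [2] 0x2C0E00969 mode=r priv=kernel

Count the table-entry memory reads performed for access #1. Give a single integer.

Per-access translation:
#0 VA=0x143416AED (r,kernel):
  L0 @0x3A[5] → 0x3D007  P=1,RW=1,US=1,PS=0
  L1 @0x3D[26] → 0x3F007  P=1,RW=1,US=1,PS=0
  L2 @0x3F[22] → 0x41007  P=1,RW=1,US=1,PS=0
  ✓ 0x41AED  — 3 lookups
#1 VA=0x540E165C5 (r,kernel):
  L0 @0x3A[21] → 0x45007  P=1,RW=1,US=1,PS=0
  L1 @0x45[7] → 0x47007  P=1,RW=1,US=1,PS=0
  L2 @0x47[22] → 0x4B007  P=1,RW=1,US=1,PS=0
  ✓ 0x4B5C5  — 3 lookups
#2 VA=0x2C0E00969 (r,kernel):
  L0 @0x3A[11] → 0x4E007  P=1,RW=1,US=1,PS=0
  L1 @0x4E[7] → 0x52002  P=0,RW=1,US=0,PS=0
  ⇒ fault: PAGE_NOT_PRESENT  — 2 lookups

Entries read for #1: 3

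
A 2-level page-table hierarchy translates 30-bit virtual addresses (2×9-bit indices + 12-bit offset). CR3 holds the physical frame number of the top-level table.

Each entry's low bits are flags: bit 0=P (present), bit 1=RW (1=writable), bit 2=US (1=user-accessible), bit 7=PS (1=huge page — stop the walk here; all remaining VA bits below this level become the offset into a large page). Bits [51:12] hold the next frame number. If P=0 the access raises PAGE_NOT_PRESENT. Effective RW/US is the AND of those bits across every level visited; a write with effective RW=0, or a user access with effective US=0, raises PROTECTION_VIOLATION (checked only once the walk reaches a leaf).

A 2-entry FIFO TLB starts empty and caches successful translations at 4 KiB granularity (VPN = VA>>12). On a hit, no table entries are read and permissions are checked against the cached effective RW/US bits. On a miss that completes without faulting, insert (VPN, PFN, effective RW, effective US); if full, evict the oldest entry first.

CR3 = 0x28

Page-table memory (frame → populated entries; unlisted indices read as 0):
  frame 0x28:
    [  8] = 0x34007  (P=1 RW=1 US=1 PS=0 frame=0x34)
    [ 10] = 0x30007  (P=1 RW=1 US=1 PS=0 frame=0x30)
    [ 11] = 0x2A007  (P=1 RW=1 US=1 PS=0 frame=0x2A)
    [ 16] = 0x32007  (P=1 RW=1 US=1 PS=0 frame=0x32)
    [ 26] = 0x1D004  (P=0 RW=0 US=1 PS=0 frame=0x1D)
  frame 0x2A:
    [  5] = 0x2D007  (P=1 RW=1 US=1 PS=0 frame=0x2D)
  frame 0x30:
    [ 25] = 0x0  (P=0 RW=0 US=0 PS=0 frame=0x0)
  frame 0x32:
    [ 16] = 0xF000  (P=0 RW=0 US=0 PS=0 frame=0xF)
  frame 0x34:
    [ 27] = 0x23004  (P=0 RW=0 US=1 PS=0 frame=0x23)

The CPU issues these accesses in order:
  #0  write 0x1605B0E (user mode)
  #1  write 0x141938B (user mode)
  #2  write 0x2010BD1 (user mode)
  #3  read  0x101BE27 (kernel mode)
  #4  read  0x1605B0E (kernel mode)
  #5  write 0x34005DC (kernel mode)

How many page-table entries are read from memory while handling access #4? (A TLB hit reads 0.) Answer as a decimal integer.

Trace:
#0 VA=0x1605B0E (w,user):
  [0] read 0x28 idx=11: raw=0x2A007 flags P=1 W=1 U=1 S=0
  [1] read 0x2A idx=5: raw=0x2D007 flags P=1 W=1 U=1 S=0
  → PA=0x2DB0E  (2 entries read)
#1 VA=0x141938B (w,user):
  [0] read 0x28 idx=10: raw=0x30007 flags P=1 W=1 U=1 S=0
  [1] read 0x30 idx=25: raw=0x0 flags P=0 W=0 U=0 S=0
  ✗ PAGE_NOT_PRESENT  [2 reads]
#2 VA=0x2010BD1 (w,user):
  [0] read 0x28 idx=16: raw=0x32007 flags P=1 W=1 U=1 S=0
  [1] read 0x32 idx=16: raw=0xF000 flags P=0 W=0 U=0 S=0
  ✗ PAGE_NOT_PRESENT  [2 reads]
#3 VA=0x101BE27 (r,kernel):
  [0] read 0x28 idx=8: raw=0x34007 flags P=1 W=1 U=1 S=0
  [1] read 0x34 idx=27: raw=0x23004 flags P=0 W=0 U=1 S=0
  ✗ PAGE_NOT_PRESENT  [2 reads]
#4 VA=0x1605B0E (r,kernel):
  TLB hit vpn=0x1605 → PA=0x2DB0E
#5 VA=0x34005DC (w,kernel):
  [0] read 0x28 idx=26: raw=0x1D004 flags P=0 W=0 U=1 S=0
  ✗ PAGE_NOT_PRESENT  [1 reads]

Entries read for #4: 0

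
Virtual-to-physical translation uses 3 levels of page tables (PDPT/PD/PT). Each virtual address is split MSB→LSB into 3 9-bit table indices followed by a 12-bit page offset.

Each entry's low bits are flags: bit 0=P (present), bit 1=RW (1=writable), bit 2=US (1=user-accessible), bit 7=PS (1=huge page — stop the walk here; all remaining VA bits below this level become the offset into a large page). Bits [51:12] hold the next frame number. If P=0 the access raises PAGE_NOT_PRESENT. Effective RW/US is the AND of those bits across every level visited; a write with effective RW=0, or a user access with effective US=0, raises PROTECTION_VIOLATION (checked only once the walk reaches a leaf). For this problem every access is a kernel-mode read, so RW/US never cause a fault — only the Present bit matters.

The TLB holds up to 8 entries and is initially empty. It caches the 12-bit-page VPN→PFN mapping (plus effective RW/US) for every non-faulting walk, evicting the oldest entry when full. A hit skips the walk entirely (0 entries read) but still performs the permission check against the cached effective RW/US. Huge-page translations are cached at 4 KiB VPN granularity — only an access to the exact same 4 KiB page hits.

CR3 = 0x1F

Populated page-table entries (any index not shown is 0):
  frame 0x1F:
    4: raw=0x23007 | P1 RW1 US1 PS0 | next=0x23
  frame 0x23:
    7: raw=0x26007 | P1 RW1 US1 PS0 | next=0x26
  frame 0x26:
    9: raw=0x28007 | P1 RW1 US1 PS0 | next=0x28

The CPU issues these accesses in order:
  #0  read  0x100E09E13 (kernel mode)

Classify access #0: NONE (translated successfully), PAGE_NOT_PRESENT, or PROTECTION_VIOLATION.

Walk each access:
#0 VA=0x100E09E13 (r,kernel):
  [0] read 0x1F idx=4: raw=0x23007 flags P=1 W=1 U=1 S=0
  [1] read 0x23 idx=7: raw=0x26007 flags P=1 W=1 U=1 S=0
  [2] read 0x26 idx=9: raw=0x28007 flags P=1 W=1 U=1 S=0
  → PA=0x28E13  (3 entries read)

Access #0 fault: NONE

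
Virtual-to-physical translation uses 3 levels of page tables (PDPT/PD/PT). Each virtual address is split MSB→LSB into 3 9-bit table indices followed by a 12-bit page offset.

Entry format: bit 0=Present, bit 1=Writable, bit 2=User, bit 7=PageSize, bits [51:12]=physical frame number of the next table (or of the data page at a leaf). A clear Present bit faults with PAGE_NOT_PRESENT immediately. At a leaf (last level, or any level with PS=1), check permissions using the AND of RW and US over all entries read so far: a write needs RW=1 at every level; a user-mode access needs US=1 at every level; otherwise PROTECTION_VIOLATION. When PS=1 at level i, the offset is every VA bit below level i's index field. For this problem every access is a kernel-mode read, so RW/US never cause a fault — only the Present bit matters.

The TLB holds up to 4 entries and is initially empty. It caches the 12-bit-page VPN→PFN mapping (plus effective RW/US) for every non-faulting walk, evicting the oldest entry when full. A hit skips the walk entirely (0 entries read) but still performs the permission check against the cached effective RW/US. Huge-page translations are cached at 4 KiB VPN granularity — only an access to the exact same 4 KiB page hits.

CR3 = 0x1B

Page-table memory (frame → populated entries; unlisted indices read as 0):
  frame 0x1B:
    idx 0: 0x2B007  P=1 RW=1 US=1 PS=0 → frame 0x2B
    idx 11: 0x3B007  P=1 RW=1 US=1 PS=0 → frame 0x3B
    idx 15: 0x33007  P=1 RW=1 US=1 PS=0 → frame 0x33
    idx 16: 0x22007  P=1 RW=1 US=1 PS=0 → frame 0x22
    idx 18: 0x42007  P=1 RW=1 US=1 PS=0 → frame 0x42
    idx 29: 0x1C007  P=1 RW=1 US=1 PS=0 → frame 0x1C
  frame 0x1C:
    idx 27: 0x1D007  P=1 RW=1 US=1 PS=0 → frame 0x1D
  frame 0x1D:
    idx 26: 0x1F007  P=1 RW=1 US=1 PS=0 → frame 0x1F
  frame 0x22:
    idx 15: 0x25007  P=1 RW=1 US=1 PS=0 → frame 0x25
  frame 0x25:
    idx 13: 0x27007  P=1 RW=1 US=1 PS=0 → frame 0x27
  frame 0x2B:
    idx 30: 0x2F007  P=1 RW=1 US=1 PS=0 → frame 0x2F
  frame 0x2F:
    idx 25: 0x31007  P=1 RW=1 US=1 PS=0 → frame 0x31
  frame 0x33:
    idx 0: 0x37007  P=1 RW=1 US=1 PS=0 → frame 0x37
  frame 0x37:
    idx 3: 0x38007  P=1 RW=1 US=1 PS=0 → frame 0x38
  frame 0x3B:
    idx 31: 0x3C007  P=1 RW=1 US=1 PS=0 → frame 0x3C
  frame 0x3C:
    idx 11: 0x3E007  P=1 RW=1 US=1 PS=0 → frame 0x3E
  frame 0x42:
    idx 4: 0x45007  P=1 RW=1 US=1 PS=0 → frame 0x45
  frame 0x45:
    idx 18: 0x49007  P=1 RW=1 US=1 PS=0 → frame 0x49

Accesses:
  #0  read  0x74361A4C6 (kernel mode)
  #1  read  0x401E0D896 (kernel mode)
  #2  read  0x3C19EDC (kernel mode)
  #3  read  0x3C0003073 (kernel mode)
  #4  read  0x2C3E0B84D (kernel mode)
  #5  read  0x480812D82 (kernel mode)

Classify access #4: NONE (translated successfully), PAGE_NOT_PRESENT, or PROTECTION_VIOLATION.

Trace:
#0 VA=0x74361A4C6 (r,kernel):
  L0 @0x1B[29] → 0x1C007  P=1,RW=1,US=1,PS=0
  L1 @0x1C[27] → 0x1D007  P=1,RW=1,US=1,PS=0
  L2 @0x1D[26] → 0x1F007  P=1,RW=1,US=1,PS=0
  ✓ 0x1F4C6  — 3 lookups
#1 VA=0x401E0D896 (r,kernel):
  L0 @0x1B[16] → 0x22007  P=1,RW=1,US=1,PS=0
  L1 @0x22[15] → 0x25007  P=1,RW=1,US=1,PS=0
  L2 @0x25[13] → 0x27007  P=1,RW=1,US=1,PS=0
  ✓ 0x27896  — 3 lookups
#2 VA=0x3C19EDC (r,kernel):
  L0 @0x1B[0] → 0x2B007  P=1,RW=1,US=1,PS=0
  L1 @0x2B[30] → 0x2F007  P=1,RW=1,US=1,PS=0
  L2 @0x2F[25] → 0x31007  P=1,RW=1,US=1,PS=0
  ✓ 0x31EDC  — 3 lookups
#3 VA=0x3C0003073 (r,kernel):
  L0 @0x1B[15] → 0x33007  P=1,RW=1,US=1,PS=0
  L1 @0x33[0] → 0x37007  P=1,RW=1,US=1,PS=0
  L2 @0x37[3] → 0x38007  P=1,RW=1,US=1,PS=0
  ✓ 0x38073  — 3 lookups
#4 VA=0x2C3E0B84D (r,kernel):
  L0 @0x1B[11] → 0x3B007  P=1,RW=1,US=1,PS=0
  L1 @0x3B[31] → 0x3C007  P=1,RW=1,US=1,PS=0
  L2 @0x3C[11] → 0x3E007  P=1,RW=1,US=1,PS=0
  ✓ 0x3E84D  — 3 lookups
#5 VA=0x480812D82 (r,kernel):
  L0 @0x1B[18] → 0x42007  P=1,RW=1,US=1,PS=0
  L1 @0x42[4] → 0x45007  P=1,RW=1,US=1,PS=0
  L2 @0x45[18] → 0x49007  P=1,RW=1,US=1,PS=0
  ✓ 0x49D82  — 3 lookups

Access #4 fault: NONE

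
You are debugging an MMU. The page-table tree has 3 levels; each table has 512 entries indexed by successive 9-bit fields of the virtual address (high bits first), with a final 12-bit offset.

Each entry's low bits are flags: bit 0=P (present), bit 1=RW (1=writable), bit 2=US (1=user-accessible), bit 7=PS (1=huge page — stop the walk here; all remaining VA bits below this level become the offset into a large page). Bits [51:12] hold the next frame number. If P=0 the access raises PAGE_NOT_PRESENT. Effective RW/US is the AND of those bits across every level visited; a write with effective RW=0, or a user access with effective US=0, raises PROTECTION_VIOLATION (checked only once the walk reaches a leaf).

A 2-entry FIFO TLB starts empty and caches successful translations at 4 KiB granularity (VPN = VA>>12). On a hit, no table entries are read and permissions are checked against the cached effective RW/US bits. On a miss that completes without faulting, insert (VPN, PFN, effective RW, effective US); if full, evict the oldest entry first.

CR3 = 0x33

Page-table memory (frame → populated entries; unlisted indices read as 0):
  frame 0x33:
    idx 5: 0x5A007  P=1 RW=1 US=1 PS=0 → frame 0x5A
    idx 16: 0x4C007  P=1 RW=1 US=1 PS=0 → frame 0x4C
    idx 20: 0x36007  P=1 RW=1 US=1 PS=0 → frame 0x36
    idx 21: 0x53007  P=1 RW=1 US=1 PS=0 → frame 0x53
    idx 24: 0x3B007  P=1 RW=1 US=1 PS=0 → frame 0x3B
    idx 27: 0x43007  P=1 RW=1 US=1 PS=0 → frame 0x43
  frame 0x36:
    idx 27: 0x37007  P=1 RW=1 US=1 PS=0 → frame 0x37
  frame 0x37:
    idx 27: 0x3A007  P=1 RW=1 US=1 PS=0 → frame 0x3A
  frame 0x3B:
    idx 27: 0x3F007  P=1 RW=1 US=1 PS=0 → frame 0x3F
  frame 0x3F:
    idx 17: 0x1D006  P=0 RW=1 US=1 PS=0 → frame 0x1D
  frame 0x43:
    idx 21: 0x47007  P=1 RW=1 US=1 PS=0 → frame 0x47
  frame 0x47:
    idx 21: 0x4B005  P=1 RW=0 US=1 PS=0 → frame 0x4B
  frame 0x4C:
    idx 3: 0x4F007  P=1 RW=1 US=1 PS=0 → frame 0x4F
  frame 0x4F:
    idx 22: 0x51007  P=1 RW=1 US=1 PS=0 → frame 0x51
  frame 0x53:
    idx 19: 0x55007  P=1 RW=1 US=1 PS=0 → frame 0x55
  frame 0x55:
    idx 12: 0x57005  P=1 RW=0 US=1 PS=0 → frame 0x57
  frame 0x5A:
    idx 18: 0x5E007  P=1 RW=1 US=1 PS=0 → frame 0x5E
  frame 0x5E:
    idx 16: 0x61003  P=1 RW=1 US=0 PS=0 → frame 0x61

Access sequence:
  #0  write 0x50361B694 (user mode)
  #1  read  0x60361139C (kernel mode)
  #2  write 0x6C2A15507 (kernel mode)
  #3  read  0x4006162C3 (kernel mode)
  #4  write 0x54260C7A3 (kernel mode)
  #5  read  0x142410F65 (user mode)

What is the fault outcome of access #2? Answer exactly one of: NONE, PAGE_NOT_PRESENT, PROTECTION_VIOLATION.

Walk each access:
#0 VA=0x50361B694 (w,user):
  L0: frame=0x33 idx=20 entry=0x36007 [P=1 RW=1 US=1 PS=0]
  L1: frame=0x36 idx=27 entry=0x37007 [P=1 RW=1 US=1 PS=0]
  L2: frame=0x37 idx=27 entry=0x3A007 [P=1 RW=1 US=1 PS=0]
  ✓ 0x3A694  — 3 lookups
#1 VA=0x60361139C (r,kernel):
  L0: frame=0x33 idx=24 entry=0x3B007 [P=1 RW=1 US=1 PS=0]
  L1: frame=0x3B idx=27 entry=0x3F007 [P=1 RW=1 US=1 PS=0]
  L2: frame=0x3F idx=17 entry=0x1D006 [P=0 RW=1 US=1 PS=0]
  ⇒ fault: PAGE_NOT_PRESENT  — 3 lookups
#2 VA=0x6C2A15507 (w,kernel):
  L0: frame=0x33 idx=27 entry=0x43007 [P=1 RW=1 US=1 PS=0]
  L1: frame=0x43 idx=21 entry=0x47007 [P=1 RW=1 US=1 PS=0]
  L2: frame=0x47 idx=21 entry=0x4B005 [P=1 RW=0 US=1 PS=0]
  ⇒ fault: PROTECTION_VIOLATION  — 3 lookups
#3 VA=0x4006162C3 (r,kernel):
  L0: frame=0x33 idx=16 entry=0x4C007 [P=1 RW=1 US=1 PS=0]
  L1: frame=0x4C idx=3 entry=0x4F007 [P=1 RW=1 US=1 PS=0]
  L2: frame=0x4F idx=22 entry=0x51007 [P=1 RW=1 US=1 PS=0]
  ✓ 0x512C3  — 3 lookups
#4 VA=0x54260C7A3 (w,kernel):
  L0: frame=0x33 idx=21 entry=0x53007 [P=1 RW=1 US=1 PS=0]
  L1: frame=0x53 idx=19 entry=0x55007 [P=1 RW=1 US=1 PS=0]
  L2: frame=0x55 idx=12 entry=0x57005 [P=1 RW=0 US=1 PS=0]
  ⇒ fault: PROTECTION_VIOLATION  — 3 lookups
#5 VA=0x142410F65 (r,user):
  L0: frame=0x33 idx=5 entry=0x5A007 [P=1 RW=1 US=1 PS=0]
  L1: frame=0x5A idx=18 entry=0x5E007 [P=1 RW=1 US=1 PS=0]
  L2: frame=0x5E idx=16 entry=0x61003 [P=1 RW=1 US=0 PS=0]
  ⇒ fault: PROTECTION_VIOLATION  — 3 lookups

Access #2 fault: PROTECTION_VIOLATION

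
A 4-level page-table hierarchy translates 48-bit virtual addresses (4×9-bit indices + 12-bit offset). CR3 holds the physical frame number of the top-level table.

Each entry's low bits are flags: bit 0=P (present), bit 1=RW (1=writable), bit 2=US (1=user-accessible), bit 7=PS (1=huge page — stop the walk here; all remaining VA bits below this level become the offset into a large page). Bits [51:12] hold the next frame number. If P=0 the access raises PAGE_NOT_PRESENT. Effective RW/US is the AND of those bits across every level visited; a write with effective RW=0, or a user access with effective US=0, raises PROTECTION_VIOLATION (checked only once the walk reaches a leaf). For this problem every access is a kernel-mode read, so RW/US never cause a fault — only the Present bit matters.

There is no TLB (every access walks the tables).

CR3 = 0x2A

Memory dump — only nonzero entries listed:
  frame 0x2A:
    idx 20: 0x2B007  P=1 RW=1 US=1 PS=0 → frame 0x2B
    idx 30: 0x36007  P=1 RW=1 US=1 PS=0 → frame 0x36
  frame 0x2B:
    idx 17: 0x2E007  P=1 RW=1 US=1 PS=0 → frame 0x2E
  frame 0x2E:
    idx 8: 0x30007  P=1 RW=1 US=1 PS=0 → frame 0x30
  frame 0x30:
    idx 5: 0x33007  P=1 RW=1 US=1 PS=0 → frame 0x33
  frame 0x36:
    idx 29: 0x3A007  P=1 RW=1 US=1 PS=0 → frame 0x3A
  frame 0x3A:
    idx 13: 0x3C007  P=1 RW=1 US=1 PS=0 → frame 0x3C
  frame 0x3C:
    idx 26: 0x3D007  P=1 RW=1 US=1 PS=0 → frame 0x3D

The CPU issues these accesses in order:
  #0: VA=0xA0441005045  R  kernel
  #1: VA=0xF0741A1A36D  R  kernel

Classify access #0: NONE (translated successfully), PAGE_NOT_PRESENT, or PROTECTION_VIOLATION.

Trace:
#0 VA=0xA0441005045 (r,kernel):
  lvl0: tbl 0x2A, slot 20 ⇒ 0x2B007 (P1/RW1/US1/PS0)
  lvl1: tbl 0x2B, slot 17 ⇒ 0x2E007 (P1/RW1/US1/PS0)
  lvl2: tbl 0x2E, slot 8 ⇒ 0x30007 (P1/RW1/US1/PS0)
  lvl3: tbl 0x30, slot 5 ⇒ 0x33007 (P1/RW1/US1/PS0)
  ✓ 0x33045  — 4 lookups
#1 VA=0xF0741A1A36D (r,kernel):
  lvl0: tbl 0x2A, slot 30 ⇒ 0x36007 (P1/RW1/US1/PS0)
  lvl1: tbl 0x36, slot 29 ⇒ 0x3A007 (P1/RW1/US1/PS0)
  lvl2: tbl 0x3A, slot 13 ⇒ 0x3C007 (P1/RW1/US1/PS0)
  lvl3: tbl 0x3C, slot 26 ⇒ 0x3D007 (P1/RW1/US1/PS0)
  ✓ 0x3D36D  — 4 lookups

Access #0 fault: NONE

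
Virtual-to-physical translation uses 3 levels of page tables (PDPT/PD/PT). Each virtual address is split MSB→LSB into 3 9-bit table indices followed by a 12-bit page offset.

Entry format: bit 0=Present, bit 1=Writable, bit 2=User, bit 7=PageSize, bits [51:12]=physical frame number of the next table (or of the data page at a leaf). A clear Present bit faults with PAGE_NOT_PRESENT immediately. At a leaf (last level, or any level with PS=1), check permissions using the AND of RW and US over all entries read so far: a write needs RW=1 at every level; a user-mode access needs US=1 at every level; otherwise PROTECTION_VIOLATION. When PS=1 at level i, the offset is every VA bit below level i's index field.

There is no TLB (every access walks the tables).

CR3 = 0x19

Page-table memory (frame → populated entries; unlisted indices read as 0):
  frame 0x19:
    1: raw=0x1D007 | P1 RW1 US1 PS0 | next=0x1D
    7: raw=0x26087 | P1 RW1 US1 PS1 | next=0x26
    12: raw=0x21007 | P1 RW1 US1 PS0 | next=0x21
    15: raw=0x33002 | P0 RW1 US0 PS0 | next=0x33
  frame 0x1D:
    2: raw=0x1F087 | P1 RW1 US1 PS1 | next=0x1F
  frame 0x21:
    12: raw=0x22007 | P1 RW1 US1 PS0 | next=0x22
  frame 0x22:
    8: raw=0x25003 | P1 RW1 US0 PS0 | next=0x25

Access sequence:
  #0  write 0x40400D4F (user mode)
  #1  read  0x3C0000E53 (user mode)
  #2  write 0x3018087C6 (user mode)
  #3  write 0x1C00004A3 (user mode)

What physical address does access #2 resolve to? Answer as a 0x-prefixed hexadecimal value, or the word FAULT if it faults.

Trace:
#0 VA=0x40400D4F (w,user):
  L0: frame=0x19 idx=1 entry=0x1D007 [P=1 RW=1 US=1 PS=0]
  L1: frame=0x1D idx=2 entry=0x1F087 [P=1 RW=1 US=1 PS=1]
  ✓ 0x1FD4F (huge @L1)  — 2 lookups
#1 VA=0x3C0000E53 (r,user):
  L0: frame=0x19 idx=15 entry=0x33002 [P=0 RW=1 US=0 PS=0]
  ✗ PAGE_NOT_PRESENT  [1 reads]
#2 VA=0x3018087C6 (w,user):
  L0: frame=0x19 idx=12 entry=0x21007 [P=1 RW=1 US=1 PS=0]
  L1: frame=0x21 idx=12 entry=0x22007 [P=1 RW=1 US=1 PS=0]
  L2: frame=0x22 idx=8 entry=0x25003 [P=1 RW=1 US=0 PS=0]
  ✗ PROTECTION_VIOLATION  [3 reads]
#3 VA=0x1C00004A3 (w,user):
  L0: frame=0x19 idx=7 entry=0x26087 [P=1 RW=1 US=1 PS=1]
  ✓ 0x264A3 (huge @L0)  — 1 lookups

Access #2 PA: FAULT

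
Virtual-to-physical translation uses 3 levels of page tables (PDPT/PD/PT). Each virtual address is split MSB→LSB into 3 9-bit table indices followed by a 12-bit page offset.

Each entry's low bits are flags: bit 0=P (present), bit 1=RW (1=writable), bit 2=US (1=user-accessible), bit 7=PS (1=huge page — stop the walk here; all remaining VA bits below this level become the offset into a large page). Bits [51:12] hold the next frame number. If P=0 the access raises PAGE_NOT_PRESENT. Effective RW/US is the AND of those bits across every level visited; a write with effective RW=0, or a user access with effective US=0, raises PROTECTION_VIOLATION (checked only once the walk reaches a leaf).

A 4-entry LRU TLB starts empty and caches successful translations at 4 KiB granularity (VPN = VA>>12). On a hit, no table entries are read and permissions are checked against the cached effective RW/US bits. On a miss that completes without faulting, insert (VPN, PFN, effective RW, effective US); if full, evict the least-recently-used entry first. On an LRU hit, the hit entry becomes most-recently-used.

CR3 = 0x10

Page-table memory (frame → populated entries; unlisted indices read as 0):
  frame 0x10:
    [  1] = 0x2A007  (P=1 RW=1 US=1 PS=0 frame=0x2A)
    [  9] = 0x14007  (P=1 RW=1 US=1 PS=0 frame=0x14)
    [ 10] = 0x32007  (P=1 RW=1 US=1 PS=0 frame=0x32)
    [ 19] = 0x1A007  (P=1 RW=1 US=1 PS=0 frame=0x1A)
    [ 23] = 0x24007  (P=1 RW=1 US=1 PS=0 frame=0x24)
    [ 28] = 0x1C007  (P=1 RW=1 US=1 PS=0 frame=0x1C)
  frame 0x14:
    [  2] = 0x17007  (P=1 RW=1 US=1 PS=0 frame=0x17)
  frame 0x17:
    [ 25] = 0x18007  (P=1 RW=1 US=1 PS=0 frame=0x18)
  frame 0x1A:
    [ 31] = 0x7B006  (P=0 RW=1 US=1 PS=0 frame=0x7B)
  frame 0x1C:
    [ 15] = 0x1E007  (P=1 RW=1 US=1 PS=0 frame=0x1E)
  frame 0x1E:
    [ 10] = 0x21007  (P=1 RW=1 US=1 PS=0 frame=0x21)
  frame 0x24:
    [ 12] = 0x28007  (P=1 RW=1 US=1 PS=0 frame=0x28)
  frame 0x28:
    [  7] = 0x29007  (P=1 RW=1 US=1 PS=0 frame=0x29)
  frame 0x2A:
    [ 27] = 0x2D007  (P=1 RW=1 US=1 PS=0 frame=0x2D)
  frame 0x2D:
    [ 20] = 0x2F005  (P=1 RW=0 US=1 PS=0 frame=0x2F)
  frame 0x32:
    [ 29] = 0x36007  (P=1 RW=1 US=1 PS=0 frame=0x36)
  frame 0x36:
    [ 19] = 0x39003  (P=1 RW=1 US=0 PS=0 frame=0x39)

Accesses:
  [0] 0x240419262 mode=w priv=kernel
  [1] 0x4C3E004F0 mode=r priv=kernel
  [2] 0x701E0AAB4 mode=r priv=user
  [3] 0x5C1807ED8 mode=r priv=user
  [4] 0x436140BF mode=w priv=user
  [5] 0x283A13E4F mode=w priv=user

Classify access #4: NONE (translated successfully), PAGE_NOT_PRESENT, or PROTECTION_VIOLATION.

Walk each access:
#0 VA=0x240419262 (w,kernel):
  L0 @0x10[9] → 0x14007  P=1,RW=1,US=1,PS=0
  L1 @0x14[2] → 0x17007  P=1,RW=1,US=1,PS=0
  L2 @0x17[25] → 0x18007  P=1,RW=1,US=1,PS=0
  ⇒ phys 0x18262  [3 reads]
#1 VA=0x4C3E004F0 (r,kernel):
  L0 @0x10[19] → 0x1A007  P=1,RW=1,US=1,PS=0
  L1 @0x1A[31] → 0x7B006  P=0,RW=1,US=1,PS=0
  ✗ PAGE_NOT_PRESENT  [2 reads]
#2 VA=0x701E0AAB4 (r,user):
  L0 @0x10[28] → 0x1C007  P=1,RW=1,US=1,PS=0
  L1 @0x1C[15] → 0x1E007  P=1,RW=1,US=1,PS=0
  L2 @0x1E[10] → 0x21007  P=1,RW=1,US=1,PS=0
  ⇒ phys 0x21AB4  [3 reads]
#3 VA=0x5C1807ED8 (r,user):
  L0 @0x10[23] → 0x24007  P=1,RW=1,US=1,PS=0
  L1 @0x24[12] → 0x28007  P=1,RW=1,US=1,PS=0
  L2 @0x28[7] → 0x29007  P=1,RW=1,US=1,PS=0
  ⇒ phys 0x29ED8  [3 reads]
#4 VA=0x436140BF (w,user):
  L0 @0x10[1] → 0x2A007  P=1,RW=1,US=1,PS=0
  L1 @0x2A[27] → 0x2D007  P=1,RW=1,US=1,PS=0
  L2 @0x2D[20] → 0x2F005  P=1,RW=0,US=1,PS=0
  ✗ PROTECTION_VIOLATION  [3 reads]
#5 VA=0x283A13E4F (w,user):
  L0 @0x10[10] → 0x32007  P=1,RW=1,US=1,PS=0
  L1 @0x32[29] → 0x36007  P=1,RW=1,US=1,PS=0
  L2 @0x36[19] → 0x39003  P=1,RW=1,US=0,PS=0
  ✗ PROTECTION_VIOLATION  [3 reads]

Access #4 fault: PROTECTION_VIOLATION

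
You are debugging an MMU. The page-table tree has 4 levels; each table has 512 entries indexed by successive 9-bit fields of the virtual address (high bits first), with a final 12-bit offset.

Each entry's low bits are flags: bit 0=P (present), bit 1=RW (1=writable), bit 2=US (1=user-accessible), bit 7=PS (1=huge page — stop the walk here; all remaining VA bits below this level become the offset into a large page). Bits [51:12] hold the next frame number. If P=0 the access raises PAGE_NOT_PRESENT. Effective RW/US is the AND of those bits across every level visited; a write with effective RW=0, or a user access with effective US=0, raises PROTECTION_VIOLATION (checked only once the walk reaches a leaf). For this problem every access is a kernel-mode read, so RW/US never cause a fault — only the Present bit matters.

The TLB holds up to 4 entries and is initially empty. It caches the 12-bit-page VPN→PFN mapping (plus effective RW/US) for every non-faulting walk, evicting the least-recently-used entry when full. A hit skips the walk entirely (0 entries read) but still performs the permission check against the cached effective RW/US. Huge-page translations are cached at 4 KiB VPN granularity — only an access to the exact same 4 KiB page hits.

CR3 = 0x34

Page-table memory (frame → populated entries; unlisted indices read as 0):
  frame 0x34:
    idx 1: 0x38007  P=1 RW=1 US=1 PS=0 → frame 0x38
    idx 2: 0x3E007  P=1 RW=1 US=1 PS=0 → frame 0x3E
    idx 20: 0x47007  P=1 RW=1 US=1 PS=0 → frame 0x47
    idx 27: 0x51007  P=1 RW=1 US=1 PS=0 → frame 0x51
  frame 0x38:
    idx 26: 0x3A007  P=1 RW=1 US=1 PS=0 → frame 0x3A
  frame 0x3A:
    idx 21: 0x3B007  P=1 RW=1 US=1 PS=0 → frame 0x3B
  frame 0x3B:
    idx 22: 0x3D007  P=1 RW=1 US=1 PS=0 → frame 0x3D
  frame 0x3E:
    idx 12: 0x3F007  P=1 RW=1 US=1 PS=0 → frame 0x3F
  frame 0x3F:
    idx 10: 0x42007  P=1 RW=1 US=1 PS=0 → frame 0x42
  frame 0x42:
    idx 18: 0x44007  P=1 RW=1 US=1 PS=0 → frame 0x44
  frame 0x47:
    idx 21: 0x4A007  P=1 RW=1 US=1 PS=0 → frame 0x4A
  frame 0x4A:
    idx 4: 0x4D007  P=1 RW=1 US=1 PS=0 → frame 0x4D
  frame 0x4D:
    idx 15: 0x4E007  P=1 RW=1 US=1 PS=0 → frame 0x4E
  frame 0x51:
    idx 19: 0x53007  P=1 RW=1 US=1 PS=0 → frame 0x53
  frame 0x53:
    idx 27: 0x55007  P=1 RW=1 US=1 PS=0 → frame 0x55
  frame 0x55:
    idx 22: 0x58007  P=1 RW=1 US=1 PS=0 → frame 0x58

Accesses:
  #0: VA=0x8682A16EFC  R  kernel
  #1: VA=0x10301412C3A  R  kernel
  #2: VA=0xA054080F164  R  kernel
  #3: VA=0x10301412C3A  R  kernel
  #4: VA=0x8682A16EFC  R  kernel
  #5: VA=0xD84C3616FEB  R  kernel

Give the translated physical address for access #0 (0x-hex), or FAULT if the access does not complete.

Trace:
#0 VA=0x8682A16EFC (r,kernel):
  L0 @0x34[1] → 0x38007  P=1,RW=1,US=1,PS=0
  L1 @0x38[26] → 0x3A007  P=1,RW=1,US=1,PS=0
  L2 @0x3A[21] → 0x3B007  P=1,RW=1,US=1,PS=0
  L3 @0x3B[22] → 0x3D007  P=1,RW=1,US=1,PS=0
  ⇒ phys 0x3DEFC  [4 reads]
#1 VA=0x10301412C3A (r,kernel):
  L0 @0x34[2] → 0x3E007  P=1,RW=1,US=1,PS=0
  L1 @0x3E[12] → 0x3F007  P=1,RW=1,US=1,PS=0
  L2 @0x3F[10] → 0x42007  P=1,RW=1,US=1,PS=0
  L3 @0x42[18] → 0x44007  P=1,RW=1,US=1,PS=0
  ⇒ phys 0x44C3A  [4 reads]
#2 VA=0xA054080F164 (r,kernel):
  L0 @0x34[20] → 0x47007  P=1,RW=1,US=1,PS=0
  L1 @0x47[21] → 0x4A007  P=1,RW=1,US=1,PS=0
  L2 @0x4A[4] → 0x4D007  P=1,RW=1,US=1,PS=0
  L3 @0x4D[15] → 0x4E007  P=1,RW=1,US=1,PS=0
  ⇒ phys 0x4E164  [4 reads]
#3 VA=0x10301412C3A (r,kernel):
  TLB hit vpn=0x10301412 → PA=0x44C3A
#4 VA=0x8682A16EFC (r,kernel):
  TLB hit vpn=0x8682A16 → PA=0x3DEFC
#5 VA=0xD84C3616FEB (r,kernel):
  L0 @0x34[27] → 0x51007  P=1,RW=1,US=1,PS=0
  L1 @0x51[19] → 0x53007  P=1,RW=1,US=1,PS=0
  L2 @0x53[27] → 0x55007  P=1,RW=1,US=1,PS=0
  L3 @0x55[22] → 0x58007  P=1,RW=1,US=1,PS=0
  ⇒ phys 0x58FEB  [4 reads]

Access #0 PA: 0x3DEFC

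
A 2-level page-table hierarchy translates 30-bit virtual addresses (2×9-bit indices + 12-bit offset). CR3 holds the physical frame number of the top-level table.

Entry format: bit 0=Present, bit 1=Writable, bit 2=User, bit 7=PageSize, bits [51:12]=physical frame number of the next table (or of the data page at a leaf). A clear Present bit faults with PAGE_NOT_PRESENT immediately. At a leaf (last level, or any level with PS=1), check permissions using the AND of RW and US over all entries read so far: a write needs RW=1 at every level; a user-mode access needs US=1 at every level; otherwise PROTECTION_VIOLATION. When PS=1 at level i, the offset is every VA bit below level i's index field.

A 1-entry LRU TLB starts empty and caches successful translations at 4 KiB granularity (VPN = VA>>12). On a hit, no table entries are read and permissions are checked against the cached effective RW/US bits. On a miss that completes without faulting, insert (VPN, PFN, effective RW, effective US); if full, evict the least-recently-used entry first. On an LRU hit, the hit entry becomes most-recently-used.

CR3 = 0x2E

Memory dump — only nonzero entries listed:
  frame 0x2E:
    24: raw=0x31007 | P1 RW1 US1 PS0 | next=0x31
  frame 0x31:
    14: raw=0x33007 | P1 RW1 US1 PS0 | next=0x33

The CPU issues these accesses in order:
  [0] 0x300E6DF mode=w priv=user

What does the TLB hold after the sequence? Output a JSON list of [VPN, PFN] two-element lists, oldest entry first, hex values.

Walk each access:
#0 VA=0x300E6DF (w,user):
  [0] read 0x2E idx=24: raw=0x31007 flags P=1 W=1 U=1 S=0
  [1] read 0x31 idx=14: raw=0x33007 flags P=1 W=1 U=1 S=0
  → PA=0x336DF  (2 entries read)

TLB: [["0x300E", "0x33"]]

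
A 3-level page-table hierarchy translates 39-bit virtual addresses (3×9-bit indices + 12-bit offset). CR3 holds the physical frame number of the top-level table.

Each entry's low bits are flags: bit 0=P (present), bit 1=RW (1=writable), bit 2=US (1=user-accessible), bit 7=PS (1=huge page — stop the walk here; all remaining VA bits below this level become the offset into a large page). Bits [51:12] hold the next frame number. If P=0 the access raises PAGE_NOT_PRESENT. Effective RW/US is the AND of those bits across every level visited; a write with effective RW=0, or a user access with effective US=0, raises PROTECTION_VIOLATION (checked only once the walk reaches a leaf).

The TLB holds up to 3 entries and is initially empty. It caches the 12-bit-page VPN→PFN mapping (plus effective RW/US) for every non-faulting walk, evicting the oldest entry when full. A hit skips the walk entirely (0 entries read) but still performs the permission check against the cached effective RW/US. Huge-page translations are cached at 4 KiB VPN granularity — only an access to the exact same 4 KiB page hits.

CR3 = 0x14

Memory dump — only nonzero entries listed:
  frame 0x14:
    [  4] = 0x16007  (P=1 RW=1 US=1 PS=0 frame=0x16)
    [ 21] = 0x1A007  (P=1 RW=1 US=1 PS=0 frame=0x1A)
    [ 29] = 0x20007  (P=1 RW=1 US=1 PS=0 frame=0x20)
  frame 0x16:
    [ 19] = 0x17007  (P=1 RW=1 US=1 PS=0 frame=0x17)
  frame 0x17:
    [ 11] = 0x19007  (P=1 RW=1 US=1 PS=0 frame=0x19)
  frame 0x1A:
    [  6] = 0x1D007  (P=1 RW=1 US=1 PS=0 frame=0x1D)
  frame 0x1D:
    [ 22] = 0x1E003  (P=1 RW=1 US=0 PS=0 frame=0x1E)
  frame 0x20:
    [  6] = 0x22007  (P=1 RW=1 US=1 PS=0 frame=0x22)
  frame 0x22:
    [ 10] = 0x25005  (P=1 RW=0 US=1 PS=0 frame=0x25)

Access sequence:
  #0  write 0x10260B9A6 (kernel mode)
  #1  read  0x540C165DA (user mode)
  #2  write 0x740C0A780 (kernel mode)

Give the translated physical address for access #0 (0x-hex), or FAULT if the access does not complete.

Trace:
#0 VA=0x10260B9A6 (w,kernel):
  L0: frame=0x14 idx=4 entry=0x16007 [P=1 RW=1 US=1 PS=0]
  L1: frame=0x16 idx=19 entry=0x17007 [P=1 RW=1 US=1 PS=0]
  L2: frame=0x17 idx=11 entry=0x19007 [P=1 RW=1 US=1 PS=0]
  ✓ 0x199A6  — 3 lookups
#1 VA=0x540C165DA (r,user):
  L0: frame=0x14 idx=21 entry=0x1A007 [P=1 RW=1 US=1 PS=0]
  L1: frame=0x1A idx=6 entry=0x1D007 [P=1 RW=1 US=1 PS=0]
  L2: frame=0x1D idx=22 entry=0x1E003 [P=1 RW=1 US=0 PS=0]
  → PROTECTION_VIOLATION  (3 entries read)
#2 VA=0x740C0A780 (w,kernel):
  L0: frame=0x14 idx=29 entry=0x20007 [P=1 RW=1 US=1 PS=0]
  L1: frame=0x20 idx=6 entry=0x22007 [P=1 RW=1 US=1 PS=0]
  L2: frame=0x22 idx=10 entry=0x25005 [P=1 RW=0 US=1 PS=0]
  → PROTECTION_VIOLATION  (3 entries read)

Access #0 PA: 0x199A6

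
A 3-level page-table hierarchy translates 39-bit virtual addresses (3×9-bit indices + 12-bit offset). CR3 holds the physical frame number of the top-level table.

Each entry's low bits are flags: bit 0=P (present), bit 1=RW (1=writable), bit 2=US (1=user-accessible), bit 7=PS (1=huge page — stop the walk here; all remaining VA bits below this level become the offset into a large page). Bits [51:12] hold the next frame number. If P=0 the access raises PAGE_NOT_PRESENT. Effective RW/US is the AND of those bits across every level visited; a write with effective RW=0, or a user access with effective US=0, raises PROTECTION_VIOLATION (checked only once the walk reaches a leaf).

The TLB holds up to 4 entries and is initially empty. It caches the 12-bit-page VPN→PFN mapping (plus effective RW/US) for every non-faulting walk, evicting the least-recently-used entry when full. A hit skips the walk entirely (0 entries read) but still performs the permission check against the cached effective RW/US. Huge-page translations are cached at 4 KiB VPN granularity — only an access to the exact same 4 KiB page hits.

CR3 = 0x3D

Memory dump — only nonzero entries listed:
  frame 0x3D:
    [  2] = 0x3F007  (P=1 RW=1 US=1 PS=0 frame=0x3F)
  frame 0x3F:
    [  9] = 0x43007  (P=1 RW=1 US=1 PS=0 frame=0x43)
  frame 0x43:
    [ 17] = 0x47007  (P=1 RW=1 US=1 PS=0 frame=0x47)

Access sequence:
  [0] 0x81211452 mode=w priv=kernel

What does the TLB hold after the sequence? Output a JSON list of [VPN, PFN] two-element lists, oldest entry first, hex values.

Trace:
#0 VA=0x81211452 (w,kernel):
  lvl0: tbl 0x3D, slot 2 ⇒ 0x3F007 (P1/RW1/US1/PS0)
  lvl1: tbl 0x3F, slot 9 ⇒ 0x43007 (P1/RW1/US1/PS0)
  lvl2: tbl 0x43, slot 17 ⇒ 0x47007 (P1/RW1/US1/PS0)
  → PA=0x47452  (3 entries read)

TLB: [["0x81211", "0x47"]]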